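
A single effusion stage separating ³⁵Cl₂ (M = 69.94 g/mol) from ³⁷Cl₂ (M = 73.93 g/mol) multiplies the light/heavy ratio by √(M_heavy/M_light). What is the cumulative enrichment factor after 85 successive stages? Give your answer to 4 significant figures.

10.57

Each stage multiplies the ratio by α = √(73.93/69.94), so after 85 stages the overall factor is α^85 = (73.93/69.94)^(85/2).
= 1.05705^(85/2) = 10.57.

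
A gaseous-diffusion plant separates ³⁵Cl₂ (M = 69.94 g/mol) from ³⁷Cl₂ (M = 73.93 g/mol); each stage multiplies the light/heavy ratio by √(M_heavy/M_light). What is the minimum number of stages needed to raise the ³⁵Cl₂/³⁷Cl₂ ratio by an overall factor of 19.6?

Per stage α = (73.93/69.94)^(1/2) = 1.05705^0.5, giving ln α = 0.02774.
Need α^N ≥ 19.6 ⇒ N ≥ ln(19.6) / ln α = 2.976 / 0.02774 = 107.26.
So at least 108 stages are needed.

108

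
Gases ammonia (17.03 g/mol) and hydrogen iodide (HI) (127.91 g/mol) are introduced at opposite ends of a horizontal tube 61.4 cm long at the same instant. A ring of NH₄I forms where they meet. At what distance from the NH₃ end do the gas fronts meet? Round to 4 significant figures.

44.99 cm

Distances travelled in equal time are proportional to diffusion rates, so d_NH₃/d_HI = √(M_HI/M_NH₃) = √(127.91/17.03) = 2.741.
With d_NH₃ + d_HI = 61.4 cm, d_HI = 61.4/(1 + 2.741) = 16.41 cm.
d_NH₃ = 61.4 − 16.41 = 44.99 cm.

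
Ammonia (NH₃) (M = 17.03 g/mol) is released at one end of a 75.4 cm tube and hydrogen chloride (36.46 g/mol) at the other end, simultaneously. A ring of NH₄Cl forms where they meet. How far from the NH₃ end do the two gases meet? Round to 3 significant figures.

44.8 cm

Distances travelled in equal time are proportional to diffusion rates, so d_NH₃/d_HCl = √(M_HCl/M_NH₃) = √(36.46/17.03) = 1.463.
With d_NH₃ + d_HCl = 75.4 cm, d_HCl = 75.4/(1 + 1.463) = 30.61 cm.
d_NH₃ = 75.4 − 30.61 = 44.8 cm.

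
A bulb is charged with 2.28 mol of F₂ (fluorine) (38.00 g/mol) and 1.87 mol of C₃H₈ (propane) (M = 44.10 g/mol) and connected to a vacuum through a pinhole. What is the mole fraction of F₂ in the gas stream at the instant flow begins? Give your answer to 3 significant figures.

Effusion rate of each component ∝ n_i/√M_i (partial pressure × 1/√M).
Mole fraction of F₂ in the effusate = (n_F₂/√M_F₂) / (n_F₂/√M_F₂ + n_C₃H₈/√M_C₃H₈)
= (2.28/√38.00) / (2.28/√38.00 + 1.87/√44.10) = 0.3699/(0.3699 + 0.2816) = 0.568.

0.568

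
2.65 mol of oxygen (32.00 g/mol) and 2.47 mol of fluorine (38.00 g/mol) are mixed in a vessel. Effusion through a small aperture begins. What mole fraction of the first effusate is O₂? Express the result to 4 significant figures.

Rate_i ∝ x_i/√M_i (Graham's law weighted by mole fraction), so the effusate composition follows n_i/√M_i.
So x_O₂ in the escaping gas = (n_O₂/√M_O₂) / Σ(n_i/√M_i)
= (2.65/√32.00) / (2.65/√32.00 + 2.47/√38.00) = 0.4685/(0.4685 + 0.4007) = 0.5390.

0.5390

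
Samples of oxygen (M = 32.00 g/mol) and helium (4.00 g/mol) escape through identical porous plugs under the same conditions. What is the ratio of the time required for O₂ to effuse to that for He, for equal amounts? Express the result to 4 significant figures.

Graham's law gives t_O₂/t_He = √(M_O₂/M_He) = √(32.00/4.00) = √8.000 = 2.828.

2.828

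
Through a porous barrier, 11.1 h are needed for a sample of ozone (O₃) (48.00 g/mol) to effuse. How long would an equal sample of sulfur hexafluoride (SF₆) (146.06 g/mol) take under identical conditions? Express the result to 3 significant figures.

From Graham's law, t_SF₆/t_O₃ = √(M_SF₆/M_O₃) = √(146.06/48.00) = √3.043 = 1.744.
So the time for SF₆ is 11.1 × 1.744 = 19.4 h.

19.4 h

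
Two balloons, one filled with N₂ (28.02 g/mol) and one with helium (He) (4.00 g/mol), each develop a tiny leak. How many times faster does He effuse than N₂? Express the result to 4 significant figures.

By Graham's law, rate_He/rate_N₂ = √(M_N₂/M_He) = √(28.02/4.00) = √7.005 = 2.647.

2.647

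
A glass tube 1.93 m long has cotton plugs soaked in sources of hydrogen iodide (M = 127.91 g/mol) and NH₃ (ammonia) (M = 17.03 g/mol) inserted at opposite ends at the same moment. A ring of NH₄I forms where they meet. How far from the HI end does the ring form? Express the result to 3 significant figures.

In equal time, each gas travels a distance ∝ its rate ∝ 1/√M, so d_HI/d_NH₃ = √(M_NH₃/M_HI) = √(17.03/127.91) = 0.3649.
With d_HI + d_NH₃ = 1.93 m, d_NH₃ = 1.93/(1 + 0.3649) = 1.414 m.
d_HI = 1.93 − 1.414 = 0.516 m.

0.516 m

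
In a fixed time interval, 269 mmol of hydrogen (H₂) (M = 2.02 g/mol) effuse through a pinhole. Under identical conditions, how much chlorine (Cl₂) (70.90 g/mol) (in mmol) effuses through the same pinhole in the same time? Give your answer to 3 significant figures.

45.4 mmol

By Graham's law, rate_Cl₂/rate_H₂ = √(M_H₂/M_Cl₂) = √(2.02/70.90) = √0.02849 = 0.1688.
So the amount for Cl₂ is 269 × 0.1688 = 45.4 mmol.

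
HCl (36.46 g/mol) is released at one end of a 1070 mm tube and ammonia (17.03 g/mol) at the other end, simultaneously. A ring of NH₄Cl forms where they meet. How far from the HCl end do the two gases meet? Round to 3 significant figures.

434 mm

Graham's law gives d_HCl/d_NH₃ = rate_HCl/rate_NH₃ = √(M_NH₃/M_HCl) = √(17.03/36.46) = 0.6834.
With d_HCl + d_NH₃ = 1070 mm, d_NH₃ = 1070/(1 + 0.6834) = 635.6 mm.
d_HCl = 1070 − 635.6 = 434 mm.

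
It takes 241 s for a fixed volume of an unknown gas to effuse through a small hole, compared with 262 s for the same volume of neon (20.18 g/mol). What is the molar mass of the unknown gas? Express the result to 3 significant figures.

17.1 g/mol

Using Graham's law: t_X/t_Ne = √(M_X/M_Ne).
241/262 = 0.9198 = √(M_X/20.18)
M_X = 20.18 × 0.9198² = 20.18 × 0.8461 = 17.1 g/mol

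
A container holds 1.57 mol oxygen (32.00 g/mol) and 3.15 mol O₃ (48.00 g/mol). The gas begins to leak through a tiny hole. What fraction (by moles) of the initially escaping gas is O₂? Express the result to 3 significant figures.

Each component's effusion rate ∝ (its partial pressure)·(1/√M) ∝ n_i/√M_i.
x_O₂(eff) = (n_O₂/√M_O₂) / (n_O₂/√M_O₂ + n_O₃/√M_O₃)
= (1.57/√32.00) / (1.57/√32.00 + 3.15/√48.00) = 0.2775/(0.2775 + 0.4547) = 0.379.

0.379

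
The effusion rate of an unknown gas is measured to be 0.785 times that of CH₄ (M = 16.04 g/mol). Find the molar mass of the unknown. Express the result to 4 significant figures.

By Graham's law, rate_X/rate_CH₄ = √(M_CH₄/M_X).
0.785 = √(16.04/M_X)
M_X = 16.04 / 0.785² = 16.04 / 0.6162 = 26.03 g/mol

26.03 g/mol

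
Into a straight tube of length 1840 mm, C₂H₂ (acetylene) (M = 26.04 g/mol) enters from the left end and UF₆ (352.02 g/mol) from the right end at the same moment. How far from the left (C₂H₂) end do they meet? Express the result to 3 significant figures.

1450 mm

In equal time, each gas travels a distance ∝ its rate ∝ 1/√M, so d_C₂H₂/d_UF₆ = √(M_UF₆/M_C₂H₂) = √(352.02/26.04) = 3.677.
With d_C₂H₂ + d_UF₆ = 1840 mm, d_UF₆ = 1840/(1 + 3.677) = 393.4 mm.
d_C₂H₂ = 1840 − 393.4 = 1450 mm.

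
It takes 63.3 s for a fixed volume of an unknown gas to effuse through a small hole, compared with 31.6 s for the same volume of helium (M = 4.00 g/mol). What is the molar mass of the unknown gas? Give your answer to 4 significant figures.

Graham's law gives t_X/t_He = √(M_X/M_He).
63.3/31.6 = 2.003 = √(M_X/4.00)
M_X = 4.00 × 2.003² = 4.00 × 4.013 = 16.05 g/mol

16.05 g/mol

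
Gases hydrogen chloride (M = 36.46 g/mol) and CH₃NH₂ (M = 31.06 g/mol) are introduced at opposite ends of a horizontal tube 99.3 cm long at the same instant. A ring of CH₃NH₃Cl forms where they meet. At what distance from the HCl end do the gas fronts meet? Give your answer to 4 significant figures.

In equal time, each gas travels a distance ∝ its rate ∝ 1/√M, so d_HCl/d_CH₃NH₂ = √(M_CH₃NH₂/M_HCl) = √(31.06/36.46) = 0.9230.
With d_HCl + d_CH₃NH₂ = 99.3 cm, d_CH₃NH₂ = 99.3/(1 + 0.9230) = 51.64 cm.
d_HCl = 99.3 − 51.64 = 47.66 cm.

47.66 cm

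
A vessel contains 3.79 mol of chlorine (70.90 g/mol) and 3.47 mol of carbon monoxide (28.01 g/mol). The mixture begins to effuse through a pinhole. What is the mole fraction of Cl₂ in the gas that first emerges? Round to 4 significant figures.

Effusion rate of each component ∝ n_i/√M_i (partial pressure × 1/√M).
x_Cl₂(eff) = (n_Cl₂/√M_Cl₂) / (n_Cl₂/√M_Cl₂ + n_CO/√M_CO)
= (3.79/√70.90) / (3.79/√70.90 + 3.47/√28.01) = 0.4501/(0.4501 + 0.6557) = 0.4071.

0.4071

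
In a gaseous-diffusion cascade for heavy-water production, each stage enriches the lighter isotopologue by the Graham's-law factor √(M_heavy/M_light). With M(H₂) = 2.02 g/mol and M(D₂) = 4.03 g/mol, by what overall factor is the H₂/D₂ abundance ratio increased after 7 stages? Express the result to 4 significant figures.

11.22

Overall factor = α^7 with α = √(4.03/2.02), i.e. (4.03/2.02)^(7/2).
= 1.99505^(7/2) = 11.22.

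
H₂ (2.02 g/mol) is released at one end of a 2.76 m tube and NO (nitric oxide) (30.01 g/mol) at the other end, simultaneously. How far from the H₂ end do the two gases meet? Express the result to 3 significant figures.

The fronts meet when d_H₂ + d_NO = L with d_H₂/d_NO = √(M_NO/M_H₂) (Graham's law). Here √(M_NO/M_H₂) = √(30.01/2.02) = 3.854.
With d_H₂ + d_NO = 2.76 m, d_NO = 2.76/(1 + 3.854) = 0.5686 m.
d_H₂ = 2.76 − 0.5686 = 2.19 m.

2.19 m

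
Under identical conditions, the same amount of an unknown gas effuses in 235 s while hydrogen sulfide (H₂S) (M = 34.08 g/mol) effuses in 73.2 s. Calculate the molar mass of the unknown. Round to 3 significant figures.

351 g/mol

Since effusion rate ∝ 1/√M, t_X/t_H₂S = √(M_X/M_H₂S).
235/73.2 = 3.210 = √(M_X/34.08)
M_X = 34.08 × 3.210² = 34.08 × 10.31 = 351 g/mol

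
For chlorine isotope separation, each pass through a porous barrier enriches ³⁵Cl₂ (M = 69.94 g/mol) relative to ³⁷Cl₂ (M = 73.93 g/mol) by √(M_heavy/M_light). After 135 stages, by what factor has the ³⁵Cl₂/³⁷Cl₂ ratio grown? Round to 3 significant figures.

42.3

Overall factor = α^135 with α = √(73.93/69.94), i.e. (73.93/69.94)^(135/2).
= 1.05705^(135/2) = 42.3.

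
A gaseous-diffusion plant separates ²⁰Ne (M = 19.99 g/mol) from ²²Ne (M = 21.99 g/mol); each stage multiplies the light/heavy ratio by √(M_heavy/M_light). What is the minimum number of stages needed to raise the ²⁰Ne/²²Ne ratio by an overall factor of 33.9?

74

Single-stage factor α = √(21.99/19.99), so ln α = ½ ln(1.10005) = 0.04768.
Need α^N ≥ 33.9 ⇒ N ≥ ln(33.9) / ln α = 3.523 / 0.04768 = 73.90.
Rounding up, N = 74 stages.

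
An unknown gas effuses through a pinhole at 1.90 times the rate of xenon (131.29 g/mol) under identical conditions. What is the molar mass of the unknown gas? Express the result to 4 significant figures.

36.37 g/mol

Since effusion rate ∝ 1/√M, rate_X/rate_Xe = √(M_Xe/M_X).
1.90 = √(131.29/M_X)
M_X = 131.29 / 1.90² = 131.29 / 3.610 = 36.37 g/mol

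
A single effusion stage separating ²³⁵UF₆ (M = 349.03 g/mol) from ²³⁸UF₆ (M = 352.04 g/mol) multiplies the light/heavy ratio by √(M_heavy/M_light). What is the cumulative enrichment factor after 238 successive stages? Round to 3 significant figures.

Overall factor = α^238 with α = √(352.04/349.03), i.e. (352.04/349.03)^(238/2).
= 1.00862^119 = 2.78.

2.78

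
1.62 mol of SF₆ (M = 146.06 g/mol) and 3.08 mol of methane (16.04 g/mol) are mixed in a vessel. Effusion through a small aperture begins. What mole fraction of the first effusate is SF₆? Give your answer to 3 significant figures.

0.148

Effusion rate of each component ∝ n_i/√M_i (partial pressure × 1/√M).
x_SF₆(eff) = (n_SF₆/√M_SF₆) / (n_SF₆/√M_SF₆ + n_CH₄/√M_CH₄)
= (1.62/√146.06) / (1.62/√146.06 + 3.08/√16.04) = 0.1340/(0.1340 + 0.7690) = 0.148.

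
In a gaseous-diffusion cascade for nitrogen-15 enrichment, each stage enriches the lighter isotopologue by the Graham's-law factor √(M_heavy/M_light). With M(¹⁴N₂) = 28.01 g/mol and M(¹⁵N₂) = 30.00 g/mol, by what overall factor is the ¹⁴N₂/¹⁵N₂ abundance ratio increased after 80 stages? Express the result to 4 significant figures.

After 80 stages the ratio has grown by (√(30.00/28.01))^80 = (30.00/28.01)^(80/2).
= 1.07105^40 = 15.57.

15.57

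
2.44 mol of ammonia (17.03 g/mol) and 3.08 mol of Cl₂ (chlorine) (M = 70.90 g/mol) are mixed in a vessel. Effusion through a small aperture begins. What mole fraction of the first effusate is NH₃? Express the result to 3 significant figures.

Each component's effusion rate ∝ (its partial pressure)·(1/√M) ∝ n_i/√M_i.
Mole fraction of NH₃ in the effusate = (n_NH₃/√M_NH₃) / (n_NH₃/√M_NH₃ + n_Cl₂/√M_Cl₂)
= (2.44/√17.03) / (2.44/√17.03 + 3.08/√70.90) = 0.5913/(0.5913 + 0.3658) = 0.618.

0.618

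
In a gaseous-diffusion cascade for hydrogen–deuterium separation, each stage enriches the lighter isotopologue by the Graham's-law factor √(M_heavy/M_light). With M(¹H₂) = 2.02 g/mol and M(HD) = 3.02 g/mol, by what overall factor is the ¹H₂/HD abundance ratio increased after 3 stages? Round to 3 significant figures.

1.83

Overall factor = α^3 with α = √(3.02/2.02), i.e. (3.02/2.02)^(3/2).
= 1.49505^(3/2) = 1.83.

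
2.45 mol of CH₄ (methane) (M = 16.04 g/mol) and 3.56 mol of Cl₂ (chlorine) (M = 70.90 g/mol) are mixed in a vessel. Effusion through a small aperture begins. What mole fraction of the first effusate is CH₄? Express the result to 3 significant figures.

Effusion rate of each component ∝ n_i/√M_i (partial pressure × 1/√M).
Mole fraction of CH₄ in the effusate = (n_CH₄/√M_CH₄) / (n_CH₄/√M_CH₄ + n_Cl₂/√M_Cl₂)
= (2.45/√16.04) / (2.45/√16.04 + 3.56/√70.90) = 0.6117/(0.6117 + 0.4228) = 0.591.

0.591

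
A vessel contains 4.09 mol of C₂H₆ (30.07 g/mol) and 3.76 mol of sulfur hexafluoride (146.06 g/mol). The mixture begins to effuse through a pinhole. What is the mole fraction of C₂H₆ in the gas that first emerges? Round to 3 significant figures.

0.706

Rate_i ∝ x_i/√M_i (Graham's law weighted by mole fraction), so the effusate composition follows n_i/√M_i.
So x_C₂H₆ in the escaping gas = (n_C₂H₆/√M_C₂H₆) / Σ(n_i/√M_i)
= (4.09/√30.07) / (4.09/√30.07 + 3.76/√146.06) = 0.7459/(0.7459 + 0.3111) = 0.706.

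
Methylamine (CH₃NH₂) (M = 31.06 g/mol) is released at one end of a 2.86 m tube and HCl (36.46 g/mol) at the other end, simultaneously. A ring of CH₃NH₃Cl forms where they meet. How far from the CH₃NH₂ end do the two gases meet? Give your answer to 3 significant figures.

Distances travelled in equal time are proportional to diffusion rates, so d_CH₃NH₂/d_HCl = √(M_HCl/M_CH₃NH₂) = √(36.46/31.06) = 1.083.
With d_CH₃NH₂ + d_HCl = 2.86 m, d_HCl = 2.86/(1 + 1.083) = 1.373 m.
d_CH₃NH₂ = 2.86 − 1.373 = 1.49 m.

1.49 m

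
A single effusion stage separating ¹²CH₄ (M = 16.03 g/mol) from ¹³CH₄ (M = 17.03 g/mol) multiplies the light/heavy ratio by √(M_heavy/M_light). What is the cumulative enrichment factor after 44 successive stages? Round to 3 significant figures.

3.79

Each stage multiplies the ratio by α = √(17.03/16.03), so after 44 stages the overall factor is α^44 = (17.03/16.03)^(44/2).
= 1.06238^22 = 3.79.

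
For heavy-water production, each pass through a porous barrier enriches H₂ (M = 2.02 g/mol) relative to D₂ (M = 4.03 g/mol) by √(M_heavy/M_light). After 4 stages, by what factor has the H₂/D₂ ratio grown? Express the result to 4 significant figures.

3.980

After 4 stages the ratio has grown by (√(4.03/2.02))^4 = (4.03/2.02)^(4/2).
= 1.99505^2 = 3.980.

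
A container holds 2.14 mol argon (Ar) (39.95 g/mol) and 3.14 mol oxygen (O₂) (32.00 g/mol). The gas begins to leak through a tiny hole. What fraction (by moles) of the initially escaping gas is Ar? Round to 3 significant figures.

0.379

Each component's effusion rate ∝ (its partial pressure)·(1/√M) ∝ n_i/√M_i.
Mole fraction of Ar in the effusate = (n_Ar/√M_Ar) / (n_Ar/√M_Ar + n_O₂/√M_O₂)
= (2.14/√39.95) / (2.14/√39.95 + 3.14/√32.00) = 0.3386/(0.3386 + 0.5551) = 0.379.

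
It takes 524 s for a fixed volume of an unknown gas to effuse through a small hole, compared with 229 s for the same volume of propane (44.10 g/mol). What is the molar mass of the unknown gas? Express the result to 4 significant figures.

230.9 g/mol

Using Graham's law: t_X/t_C₃H₈ = √(M_X/M_C₃H₈).
524/229 = 2.288 = √(M_X/44.10)
M_X = 44.10 × 2.288² = 44.10 × 5.236 = 230.9 g/mol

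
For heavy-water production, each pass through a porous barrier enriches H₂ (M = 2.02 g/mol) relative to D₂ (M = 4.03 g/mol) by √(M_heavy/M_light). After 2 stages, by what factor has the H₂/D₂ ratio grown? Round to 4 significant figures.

The single-stage factor is √(M_heavy/M_light), so 2 stages give [√(4.03/2.02)]^2 = (4.03/2.02)^(2/2).
= 1.99505^1 = 1.995.

1.995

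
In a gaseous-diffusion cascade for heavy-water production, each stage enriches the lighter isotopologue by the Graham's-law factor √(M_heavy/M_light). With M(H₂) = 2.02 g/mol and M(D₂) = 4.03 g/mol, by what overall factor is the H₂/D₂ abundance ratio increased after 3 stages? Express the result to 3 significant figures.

The single-stage factor is √(M_heavy/M_light), so 3 stages give [√(4.03/2.02)]^3 = (4.03/2.02)^(3/2).
= 1.99505^(3/2) = 2.82.

2.82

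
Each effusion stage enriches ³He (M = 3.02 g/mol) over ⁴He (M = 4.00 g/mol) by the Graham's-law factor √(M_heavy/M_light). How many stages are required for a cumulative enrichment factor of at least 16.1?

20

Single-stage factor α = √(4.00/3.02), so ln α = ½ ln(1.32450) = 0.1405.
Need α^N ≥ 16.1 ⇒ N ≥ ln(16.1) / ln α = 2.779 / 0.1405 = 19.78.
So at least 20 stages are needed.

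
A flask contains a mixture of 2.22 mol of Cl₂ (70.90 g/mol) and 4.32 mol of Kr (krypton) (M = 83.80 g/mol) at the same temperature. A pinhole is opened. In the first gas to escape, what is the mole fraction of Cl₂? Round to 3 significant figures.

0.358

Each component's effusion rate ∝ (its partial pressure)·(1/√M) ∝ n_i/√M_i.
So x_Cl₂ in the escaping gas = (n_Cl₂/√M_Cl₂) / Σ(n_i/√M_i)
= (2.22/√70.90) / (2.22/√70.90 + 4.32/√83.80) = 0.2637/(0.2637 + 0.4719) = 0.358.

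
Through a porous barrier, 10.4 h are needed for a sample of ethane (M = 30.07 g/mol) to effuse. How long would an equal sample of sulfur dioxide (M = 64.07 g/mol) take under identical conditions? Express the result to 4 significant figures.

By Graham's law, t_SO₂/t_C₂H₆ = √(M_SO₂/M_C₂H₆) = √(64.07/30.07) = √2.131 = 1.460.
So the time for SO₂ is 10.4 × 1.460 = 15.18 h.

15.18 h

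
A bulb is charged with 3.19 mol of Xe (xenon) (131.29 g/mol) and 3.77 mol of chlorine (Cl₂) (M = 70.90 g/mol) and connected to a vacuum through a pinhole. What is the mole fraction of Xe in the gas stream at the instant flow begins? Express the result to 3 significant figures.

The effusion rate of species i is ∝ p_i/√M_i ∝ n_i/√M_i.
So x_Xe in the escaping gas = (n_Xe/√M_Xe) / Σ(n_i/√M_i)
= (3.19/√131.29) / (3.19/√131.29 + 3.77/√70.90) = 0.2784/(0.2784 + 0.4477) = 0.383.

0.383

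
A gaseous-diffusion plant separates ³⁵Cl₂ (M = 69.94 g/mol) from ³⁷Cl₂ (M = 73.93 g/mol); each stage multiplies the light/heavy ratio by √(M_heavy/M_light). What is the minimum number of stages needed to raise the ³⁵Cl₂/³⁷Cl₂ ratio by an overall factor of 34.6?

Single-stage factor α = √(73.93/69.94), so ln α = ½ ln(1.05705) = 0.02774.
Need α^N ≥ 34.6 ⇒ N ≥ ln(34.6) / ln α = 3.544 / 0.02774 = 127.75.
So at least 128 stages are needed.

128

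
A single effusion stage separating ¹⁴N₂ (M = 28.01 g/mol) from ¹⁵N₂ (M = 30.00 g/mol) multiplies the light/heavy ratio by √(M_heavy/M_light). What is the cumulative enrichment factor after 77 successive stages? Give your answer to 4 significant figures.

14.05

Each stage multiplies the ratio by α = √(30.00/28.01), so after 77 stages the overall factor is α^77 = (30.00/28.01)^(77/2).
= 1.07105^(77/2) = 14.05.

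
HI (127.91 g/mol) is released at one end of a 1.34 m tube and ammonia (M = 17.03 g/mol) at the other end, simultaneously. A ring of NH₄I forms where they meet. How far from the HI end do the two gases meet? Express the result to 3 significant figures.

The fronts meet when d_HI + d_NH₃ = L with d_HI/d_NH₃ = √(M_NH₃/M_HI) (Graham's law). Here √(M_NH₃/M_HI) = √(17.03/127.91) = 0.3649.
With d_HI + d_NH₃ = 1.34 m, d_NH₃ = 1.34/(1 + 0.3649) = 0.9818 m.
d_HI = 1.34 − 0.9818 = 0.358 m.

0.358 m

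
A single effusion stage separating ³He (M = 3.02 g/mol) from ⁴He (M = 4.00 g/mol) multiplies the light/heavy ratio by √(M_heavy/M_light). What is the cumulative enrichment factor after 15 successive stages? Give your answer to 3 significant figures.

The single-stage factor is √(M_heavy/M_light), so 15 stages give [√(4.00/3.02)]^15 = (4.00/3.02)^(15/2).
= 1.32450^(15/2) = 8.23.

8.23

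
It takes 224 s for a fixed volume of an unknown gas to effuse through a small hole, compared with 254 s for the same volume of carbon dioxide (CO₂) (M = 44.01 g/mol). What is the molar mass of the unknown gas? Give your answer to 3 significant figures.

Using Graham's law: t_X/t_CO₂ = √(M_X/M_CO₂).
224/254 = 0.8819 = √(M_X/44.01)
M_X = 44.01 × 0.8819² = 44.01 × 0.7777 = 34.2 g/mol

34.2 g/mol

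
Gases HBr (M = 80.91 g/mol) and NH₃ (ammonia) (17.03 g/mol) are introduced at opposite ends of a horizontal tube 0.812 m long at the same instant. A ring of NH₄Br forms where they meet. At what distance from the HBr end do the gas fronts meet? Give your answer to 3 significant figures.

0.255 m

Graham's law gives d_HBr/d_NH₃ = rate_HBr/rate_NH₃ = √(M_NH₃/M_HBr) = √(17.03/80.91) = 0.4588.
With d_HBr + d_NH₃ = 0.812 m, d_NH₃ = 0.812/(1 + 0.4588) = 0.5566 m.
d_HBr = 0.812 − 0.5566 = 0.255 m.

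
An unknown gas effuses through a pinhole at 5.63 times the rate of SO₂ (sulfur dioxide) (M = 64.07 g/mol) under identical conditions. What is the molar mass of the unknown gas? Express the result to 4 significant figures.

Since effusion rate ∝ 1/√M, rate_X/rate_SO₂ = √(M_SO₂/M_X).
5.63 = √(64.07/M_X)
M_X = 64.07 / 5.63² = 64.07 / 31.70 = 2.021 g/mol

2.021 g/mol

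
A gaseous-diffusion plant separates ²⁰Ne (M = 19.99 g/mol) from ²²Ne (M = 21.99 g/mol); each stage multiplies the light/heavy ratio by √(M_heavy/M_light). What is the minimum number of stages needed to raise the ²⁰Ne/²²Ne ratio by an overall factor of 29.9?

72

Single-stage factor α = √(21.99/19.99), so ln α = ½ ln(1.10005) = 0.04768.
Need α^N ≥ 29.9 ⇒ N ≥ ln(29.9) / ln α = 3.398 / 0.04768 = 71.27.
Rounding up, N = 72 stages.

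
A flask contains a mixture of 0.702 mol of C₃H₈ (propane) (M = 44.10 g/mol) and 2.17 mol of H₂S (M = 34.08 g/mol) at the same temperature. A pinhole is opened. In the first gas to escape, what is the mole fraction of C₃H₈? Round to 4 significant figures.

0.2214

Each component's effusion rate ∝ (its partial pressure)·(1/√M) ∝ n_i/√M_i.
Mole fraction of C₃H₈ in the effusate = (n_C₃H₈/√M_C₃H₈) / (n_C₃H₈/√M_C₃H₈ + n_H₂S/√M_H₂S)
= (0.702/√44.10) / (0.702/√44.10 + 2.17/√34.08) = 0.1057/(0.1057 + 0.3717) = 0.2214.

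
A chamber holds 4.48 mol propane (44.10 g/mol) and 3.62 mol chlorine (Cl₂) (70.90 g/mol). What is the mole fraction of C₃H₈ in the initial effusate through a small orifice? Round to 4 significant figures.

0.6108

Each component's effusion rate ∝ (its partial pressure)·(1/√M) ∝ n_i/√M_i.
Mole fraction of C₃H₈ in the effusate = (n_C₃H₈/√M_C₃H₈) / (n_C₃H₈/√M_C₃H₈ + n_Cl₂/√M_Cl₂)
= (4.48/√44.10) / (4.48/√44.10 + 3.62/√70.90) = 0.6746/(0.6746 + 0.4299) = 0.6108.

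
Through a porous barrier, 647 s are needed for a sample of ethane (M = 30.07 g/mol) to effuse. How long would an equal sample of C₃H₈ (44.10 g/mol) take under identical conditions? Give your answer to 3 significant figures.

Since effusion rate ∝ 1/√M, t_C₃H₈/t_C₂H₆ = √(M_C₃H₈/M_C₂H₆) = √(44.10/30.07) = √1.467 = 1.211.
So the time for C₃H₈ is 647 × 1.211 = 784 s.

784 s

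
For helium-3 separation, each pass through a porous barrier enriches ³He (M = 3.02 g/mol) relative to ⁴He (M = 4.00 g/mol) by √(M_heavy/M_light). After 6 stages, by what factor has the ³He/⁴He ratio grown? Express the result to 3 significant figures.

Each stage multiplies the ratio by α = √(4.00/3.02), so after 6 stages the overall factor is α^6 = (4.00/3.02)^(6/2).
= 1.32450^3 = 2.32.

2.32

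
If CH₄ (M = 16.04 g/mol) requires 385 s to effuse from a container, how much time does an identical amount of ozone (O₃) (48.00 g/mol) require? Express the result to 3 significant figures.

Graham's law gives t_O₃/t_CH₄ = √(M_O₃/M_CH₄) = √(48.00/16.04) = √2.993 = 1.730.
So the time for O₃ is 385 × 1.730 = 666 s.

666 s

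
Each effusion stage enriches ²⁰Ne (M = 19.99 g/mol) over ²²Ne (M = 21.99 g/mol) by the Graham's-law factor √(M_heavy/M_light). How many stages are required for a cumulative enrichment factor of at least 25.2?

With α = √(21.99/19.99) per stage, ln α = ½ ln(1.10005) = 0.04768.
Need α^N ≥ 25.2 ⇒ N ≥ ln(25.2) / ln α = 3.227 / 0.04768 = 67.68.
So at least 68 stages are needed.

68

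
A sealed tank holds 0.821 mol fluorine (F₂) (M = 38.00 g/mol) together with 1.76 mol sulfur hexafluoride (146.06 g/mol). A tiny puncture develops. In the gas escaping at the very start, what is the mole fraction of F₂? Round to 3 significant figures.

Each component's effusion rate ∝ (its partial pressure)·(1/√M) ∝ n_i/√M_i.
So x_F₂ in the escaping gas = (n_F₂/√M_F₂) / Σ(n_i/√M_i)
= (0.821/√38.00) / (0.821/√38.00 + 1.76/√146.06) = 0.1332/(0.1332 + 0.1456) = 0.478.

0.478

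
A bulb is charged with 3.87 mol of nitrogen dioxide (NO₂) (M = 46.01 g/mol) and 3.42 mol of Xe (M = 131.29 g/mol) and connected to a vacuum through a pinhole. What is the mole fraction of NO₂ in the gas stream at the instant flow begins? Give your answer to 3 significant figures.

0.657

Rate_i ∝ x_i/√M_i (Graham's law weighted by mole fraction), so the effusate composition follows n_i/√M_i.
x_NO₂(eff) = (n_NO₂/√M_NO₂) / (n_NO₂/√M_NO₂ + n_Xe/√M_Xe)
= (3.87/√46.01) / (3.87/√46.01 + 3.42/√131.29) = 0.5705/(0.5705 + 0.2985) = 0.657.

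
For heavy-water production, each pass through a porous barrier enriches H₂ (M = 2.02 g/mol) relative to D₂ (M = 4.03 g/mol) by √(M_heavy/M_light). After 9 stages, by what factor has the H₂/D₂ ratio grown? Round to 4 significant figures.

The single-stage factor is √(M_heavy/M_light), so 9 stages give [√(4.03/2.02)]^9 = (4.03/2.02)^(9/2).
= 1.99505^(9/2) = 22.38.

22.38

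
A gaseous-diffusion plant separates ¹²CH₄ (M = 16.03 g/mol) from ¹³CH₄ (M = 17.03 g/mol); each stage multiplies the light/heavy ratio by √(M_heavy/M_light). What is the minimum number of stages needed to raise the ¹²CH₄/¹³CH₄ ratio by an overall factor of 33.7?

117

Per stage α = (17.03/16.03)^(1/2) = 1.06238^0.5, giving ln α = 0.03026.
Need α^N ≥ 33.7 ⇒ N ≥ ln(33.7) / ln α = 3.517 / 0.03026 = 116.25.
So at least 117 stages are needed.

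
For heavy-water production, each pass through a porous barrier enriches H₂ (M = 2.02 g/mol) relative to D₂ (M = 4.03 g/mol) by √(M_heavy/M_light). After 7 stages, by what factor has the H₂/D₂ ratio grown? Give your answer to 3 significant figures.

The single-stage factor is √(M_heavy/M_light), so 7 stages give [√(4.03/2.02)]^7 = (4.03/2.02)^(7/2).
= 1.99505^(7/2) = 11.2.

11.2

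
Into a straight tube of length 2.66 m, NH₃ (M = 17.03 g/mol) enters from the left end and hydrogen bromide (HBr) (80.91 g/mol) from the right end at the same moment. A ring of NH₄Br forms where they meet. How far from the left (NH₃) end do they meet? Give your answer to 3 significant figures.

Distances travelled in equal time are proportional to diffusion rates, so d_NH₃/d_HBr = √(M_HBr/M_NH₃) = √(80.91/17.03) = 2.180.
With d_NH₃ + d_HBr = 2.66 m, d_HBr = 2.66/(1 + 2.180) = 0.8366 m.
d_NH₃ = 2.66 − 0.8366 = 1.82 m.

1.82 m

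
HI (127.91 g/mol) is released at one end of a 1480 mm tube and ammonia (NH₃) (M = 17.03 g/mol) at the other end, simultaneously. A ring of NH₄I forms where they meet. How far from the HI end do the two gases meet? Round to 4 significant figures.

395.7 mm

The fronts meet when d_HI + d_NH₃ = L with d_HI/d_NH₃ = √(M_NH₃/M_HI) (Graham's law). Here √(M_NH₃/M_HI) = √(17.03/127.91) = 0.3649.
With d_HI + d_NH₃ = 1480 mm, d_NH₃ = 1480/(1 + 0.3649) = 1084 mm.
d_HI = 1480 − 1084 = 395.7 mm.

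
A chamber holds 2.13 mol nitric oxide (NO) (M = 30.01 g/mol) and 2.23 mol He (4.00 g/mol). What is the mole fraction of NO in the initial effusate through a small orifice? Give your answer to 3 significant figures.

0.259

Each component's effusion rate ∝ (its partial pressure)·(1/√M) ∝ n_i/√M_i.
So x_NO in the escaping gas = (n_NO/√M_NO) / Σ(n_i/√M_i)
= (2.13/√30.01) / (2.13/√30.01 + 2.23/√4.00) = 0.3888/(0.3888 + 1.115) = 0.259.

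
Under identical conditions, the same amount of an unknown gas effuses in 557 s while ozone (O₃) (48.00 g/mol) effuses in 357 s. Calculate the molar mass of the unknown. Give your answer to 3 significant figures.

117 g/mol

Graham's law gives t_X/t_O₃ = √(M_X/M_O₃).
557/357 = 1.560 = √(M_X/48.00)
M_X = 48.00 × 1.560² = 48.00 × 2.434 = 117 g/mol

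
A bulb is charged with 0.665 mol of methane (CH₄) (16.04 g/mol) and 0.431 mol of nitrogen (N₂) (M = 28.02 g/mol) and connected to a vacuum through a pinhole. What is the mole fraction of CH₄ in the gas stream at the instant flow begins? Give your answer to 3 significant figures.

0.671

Effusion rate of each component ∝ n_i/√M_i (partial pressure × 1/√M).
Mole fraction of CH₄ in the effusate = (n_CH₄/√M_CH₄) / (n_CH₄/√M_CH₄ + n_N₂/√M_N₂)
= (0.665/√16.04) / (0.665/√16.04 + 0.431/√28.02) = 0.1660/(0.1660 + 0.08142) = 0.671.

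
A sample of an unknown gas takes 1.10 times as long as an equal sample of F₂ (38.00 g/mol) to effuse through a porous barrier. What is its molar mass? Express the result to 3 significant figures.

46.0 g/mol

Graham's law gives t_X/t_F₂ = √(M_X/M_F₂).
1.10 = √(M_X/38.00)
M_X = 38.00 × 1.10² = 38.00 × 1.210 = 46.0 g/mol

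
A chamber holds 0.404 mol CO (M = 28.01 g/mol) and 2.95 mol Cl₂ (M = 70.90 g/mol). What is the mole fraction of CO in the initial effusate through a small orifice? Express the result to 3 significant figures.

The effusion rate of species i is ∝ p_i/√M_i ∝ n_i/√M_i.
So x_CO in the escaping gas = (n_CO/√M_CO) / Σ(n_i/√M_i)
= (0.404/√28.01) / (0.404/√28.01 + 2.95/√70.90) = 0.07634/(0.07634 + 0.3503) = 0.179.

0.179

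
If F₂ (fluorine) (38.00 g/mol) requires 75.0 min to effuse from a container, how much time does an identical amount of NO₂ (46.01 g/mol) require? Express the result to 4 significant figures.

By Graham's law, t_NO₂/t_F₂ = √(M_NO₂/M_F₂) = √(46.01/38.00) = √1.211 = 1.100.
So the time for NO₂ is 75.0 × 1.100 = 82.53 min.

82.53 min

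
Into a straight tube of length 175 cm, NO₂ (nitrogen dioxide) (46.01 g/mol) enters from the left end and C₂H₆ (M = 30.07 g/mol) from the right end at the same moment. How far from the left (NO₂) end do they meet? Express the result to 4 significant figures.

78.23 cm

Graham's law gives d_NO₂/d_C₂H₆ = rate_NO₂/rate_C₂H₆ = √(M_C₂H₆/M_NO₂) = √(30.07/46.01) = 0.8084.
With d_NO₂ + d_C₂H₆ = 175 cm, d_C₂H₆ = 175/(1 + 0.8084) = 96.77 cm.
d_NO₂ = 175 − 96.77 = 78.23 cm.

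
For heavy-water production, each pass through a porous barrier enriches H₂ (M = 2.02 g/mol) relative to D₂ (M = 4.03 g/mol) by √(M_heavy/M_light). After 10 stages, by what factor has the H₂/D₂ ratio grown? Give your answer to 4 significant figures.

31.61

The single-stage factor is √(M_heavy/M_light), so 10 stages give [√(4.03/2.02)]^10 = (4.03/2.02)^(10/2).
= 1.99505^5 = 31.61.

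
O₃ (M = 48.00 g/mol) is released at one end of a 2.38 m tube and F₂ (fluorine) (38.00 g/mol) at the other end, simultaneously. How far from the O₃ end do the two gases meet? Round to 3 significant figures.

In equal time, each gas travels a distance ∝ its rate ∝ 1/√M, so d_O₃/d_F₂ = √(M_F₂/M_O₃) = √(38.00/48.00) = 0.8898.
With d_O₃ + d_F₂ = 2.38 m, d_F₂ = 2.38/(1 + 0.8898) = 1.259 m.
d_O₃ = 2.38 − 1.259 = 1.12 m.

1.12 m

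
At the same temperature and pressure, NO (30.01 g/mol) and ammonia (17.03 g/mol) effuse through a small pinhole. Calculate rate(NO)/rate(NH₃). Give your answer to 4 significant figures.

0.7533

By Graham's law, rate_NO/rate_NH₃ = √(M_NH₃/M_NO) = √(17.03/30.01) = √0.5675 = 0.7533.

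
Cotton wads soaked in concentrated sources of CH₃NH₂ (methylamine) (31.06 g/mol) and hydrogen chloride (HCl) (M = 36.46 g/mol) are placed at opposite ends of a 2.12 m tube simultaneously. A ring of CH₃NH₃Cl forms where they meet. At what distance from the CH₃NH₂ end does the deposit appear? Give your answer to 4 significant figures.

1.102 m

The fronts meet when d_CH₃NH₂ + d_HCl = L with d_CH₃NH₂/d_HCl = √(M_HCl/M_CH₃NH₂) (Graham's law). Here √(M_HCl/M_CH₃NH₂) = √(36.46/31.06) = 1.083.
With d_CH₃NH₂ + d_HCl = 2.12 m, d_HCl = 2.12/(1 + 1.083) = 1.018 m.
d_CH₃NH₂ = 2.12 − 1.018 = 1.102 m.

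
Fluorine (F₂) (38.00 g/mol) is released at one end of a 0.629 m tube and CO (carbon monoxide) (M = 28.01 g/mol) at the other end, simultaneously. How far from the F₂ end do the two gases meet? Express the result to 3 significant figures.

Graham's law gives d_F₂/d_CO = rate_F₂/rate_CO = √(M_CO/M_F₂) = √(28.01/38.00) = 0.8585.
With d_F₂ + d_CO = 0.629 m, d_CO = 0.629/(1 + 0.8585) = 0.3384 m.
d_F₂ = 0.629 − 0.3384 = 0.291 m.

0.291 m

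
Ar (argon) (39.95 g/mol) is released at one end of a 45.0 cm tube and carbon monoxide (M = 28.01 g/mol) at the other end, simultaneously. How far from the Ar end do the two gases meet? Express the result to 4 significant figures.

20.51 cm

Distances travelled in equal time are proportional to diffusion rates, so d_Ar/d_CO = √(M_CO/M_Ar) = √(28.01/39.95) = 0.8373.
With d_Ar + d_CO = 45.0 cm, d_CO = 45.0/(1 + 0.8373) = 24.49 cm.
d_Ar = 45.0 − 24.49 = 20.51 cm.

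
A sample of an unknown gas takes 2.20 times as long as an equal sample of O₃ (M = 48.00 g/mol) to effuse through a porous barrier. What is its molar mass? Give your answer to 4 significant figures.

From Graham's law, t_X/t_O₃ = √(M_X/M_O₃).
2.20 = √(M_X/48.00)
M_X = 48.00 × 2.20² = 48.00 × 4.840 = 232.3 g/mol

232.3 g/mol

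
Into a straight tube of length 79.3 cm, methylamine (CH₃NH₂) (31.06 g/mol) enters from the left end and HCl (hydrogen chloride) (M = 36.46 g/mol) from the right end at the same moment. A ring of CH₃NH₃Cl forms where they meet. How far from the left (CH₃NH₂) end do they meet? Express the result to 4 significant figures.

41.24 cm

Distances travelled in equal time are proportional to diffusion rates, so d_CH₃NH₂/d_HCl = √(M_HCl/M_CH₃NH₂) = √(36.46/31.06) = 1.083.
With d_CH₃NH₂ + d_HCl = 79.3 cm, d_HCl = 79.3/(1 + 1.083) = 38.06 cm.
d_CH₃NH₂ = 79.3 − 38.06 = 41.24 cm.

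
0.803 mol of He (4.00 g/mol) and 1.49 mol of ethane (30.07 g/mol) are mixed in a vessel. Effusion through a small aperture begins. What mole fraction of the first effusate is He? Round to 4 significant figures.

0.5964

The effusion rate of species i is ∝ p_i/√M_i ∝ n_i/√M_i.
x_He(eff) = (n_He/√M_He) / (n_He/√M_He + n_C₂H₆/√M_C₂H₆)
= (0.803/√4.00) / (0.803/√4.00 + 1.49/√30.07) = 0.4015/(0.4015 + 0.2717) = 0.5964.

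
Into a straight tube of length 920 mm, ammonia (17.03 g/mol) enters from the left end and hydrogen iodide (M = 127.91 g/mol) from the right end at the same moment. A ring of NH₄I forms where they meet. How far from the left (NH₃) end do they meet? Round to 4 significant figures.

Distances travelled in equal time are proportional to diffusion rates, so d_NH₃/d_HI = √(M_HI/M_NH₃) = √(127.91/17.03) = 2.741.
With d_NH₃ + d_HI = 920 mm, d_HI = 920/(1 + 2.741) = 246.0 mm.
d_NH₃ = 920 − 246.0 = 674.0 mm.

674.0 mm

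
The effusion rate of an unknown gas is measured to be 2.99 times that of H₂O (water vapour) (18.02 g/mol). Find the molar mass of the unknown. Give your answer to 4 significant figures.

From Graham's law, rate_X/rate_H₂O = √(M_H₂O/M_X).
2.99 = √(18.02/M_X)
M_X = 18.02 / 2.99² = 18.02 / 8.940 = 2.016 g/mol

2.016 g/mol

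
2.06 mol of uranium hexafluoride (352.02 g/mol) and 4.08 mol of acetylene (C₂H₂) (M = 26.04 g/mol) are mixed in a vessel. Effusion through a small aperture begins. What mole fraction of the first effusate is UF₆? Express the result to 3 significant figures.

0.121

The effusion rate of species i is ∝ p_i/√M_i ∝ n_i/√M_i.
Mole fraction of UF₆ in the effusate = (n_UF₆/√M_UF₆) / (n_UF₆/√M_UF₆ + n_C₂H₂/√M_C₂H₂)
= (2.06/√352.02) / (2.06/√352.02 + 4.08/√26.04) = 0.1098/(0.1098 + 0.7995) = 0.121.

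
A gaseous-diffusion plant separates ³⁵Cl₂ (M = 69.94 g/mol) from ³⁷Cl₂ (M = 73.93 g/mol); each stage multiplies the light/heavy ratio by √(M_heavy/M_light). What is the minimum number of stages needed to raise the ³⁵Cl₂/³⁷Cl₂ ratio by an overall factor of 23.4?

Per stage α = (73.93/69.94)^(1/2) = 1.05705^0.5, giving ln α = 0.02774.
Need α^N ≥ 23.4 ⇒ N ≥ ln(23.4) / ln α = 3.153 / 0.02774 = 113.65.
So at least 114 stages are needed.

114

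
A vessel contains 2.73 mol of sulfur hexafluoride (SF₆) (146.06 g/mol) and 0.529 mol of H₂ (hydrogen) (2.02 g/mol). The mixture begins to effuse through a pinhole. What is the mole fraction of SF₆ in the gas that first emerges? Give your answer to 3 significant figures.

Rate_i ∝ x_i/√M_i (Graham's law weighted by mole fraction), so the effusate composition follows n_i/√M_i.
Mole fraction of SF₆ in the effusate = (n_SF₆/√M_SF₆) / (n_SF₆/√M_SF₆ + n_H₂/√M_H₂)
= (2.73/√146.06) / (2.73/√146.06 + 0.529/√2.02) = 0.2259/(0.2259 + 0.3722) = 0.378.

0.378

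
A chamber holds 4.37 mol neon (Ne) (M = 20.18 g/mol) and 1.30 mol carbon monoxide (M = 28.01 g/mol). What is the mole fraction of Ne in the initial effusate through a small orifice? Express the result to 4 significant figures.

0.7984

Each component's effusion rate ∝ (its partial pressure)·(1/√M) ∝ n_i/√M_i.
So x_Ne in the escaping gas = (n_Ne/√M_Ne) / Σ(n_i/√M_i)
= (4.37/√20.18) / (4.37/√20.18 + 1.30/√28.01) = 0.9728/(0.9728 + 0.2456) = 0.7984.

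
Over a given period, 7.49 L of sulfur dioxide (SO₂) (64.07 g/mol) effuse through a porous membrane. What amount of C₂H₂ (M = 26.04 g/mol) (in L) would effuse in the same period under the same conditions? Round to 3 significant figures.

From Graham's law, rate_C₂H₂/rate_SO₂ = √(M_SO₂/M_C₂H₂) = √(64.07/26.04) = √2.460 = 1.569.
So the volume for C₂H₂ is 7.49 × 1.569 = 11.7 L.

11.7 L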